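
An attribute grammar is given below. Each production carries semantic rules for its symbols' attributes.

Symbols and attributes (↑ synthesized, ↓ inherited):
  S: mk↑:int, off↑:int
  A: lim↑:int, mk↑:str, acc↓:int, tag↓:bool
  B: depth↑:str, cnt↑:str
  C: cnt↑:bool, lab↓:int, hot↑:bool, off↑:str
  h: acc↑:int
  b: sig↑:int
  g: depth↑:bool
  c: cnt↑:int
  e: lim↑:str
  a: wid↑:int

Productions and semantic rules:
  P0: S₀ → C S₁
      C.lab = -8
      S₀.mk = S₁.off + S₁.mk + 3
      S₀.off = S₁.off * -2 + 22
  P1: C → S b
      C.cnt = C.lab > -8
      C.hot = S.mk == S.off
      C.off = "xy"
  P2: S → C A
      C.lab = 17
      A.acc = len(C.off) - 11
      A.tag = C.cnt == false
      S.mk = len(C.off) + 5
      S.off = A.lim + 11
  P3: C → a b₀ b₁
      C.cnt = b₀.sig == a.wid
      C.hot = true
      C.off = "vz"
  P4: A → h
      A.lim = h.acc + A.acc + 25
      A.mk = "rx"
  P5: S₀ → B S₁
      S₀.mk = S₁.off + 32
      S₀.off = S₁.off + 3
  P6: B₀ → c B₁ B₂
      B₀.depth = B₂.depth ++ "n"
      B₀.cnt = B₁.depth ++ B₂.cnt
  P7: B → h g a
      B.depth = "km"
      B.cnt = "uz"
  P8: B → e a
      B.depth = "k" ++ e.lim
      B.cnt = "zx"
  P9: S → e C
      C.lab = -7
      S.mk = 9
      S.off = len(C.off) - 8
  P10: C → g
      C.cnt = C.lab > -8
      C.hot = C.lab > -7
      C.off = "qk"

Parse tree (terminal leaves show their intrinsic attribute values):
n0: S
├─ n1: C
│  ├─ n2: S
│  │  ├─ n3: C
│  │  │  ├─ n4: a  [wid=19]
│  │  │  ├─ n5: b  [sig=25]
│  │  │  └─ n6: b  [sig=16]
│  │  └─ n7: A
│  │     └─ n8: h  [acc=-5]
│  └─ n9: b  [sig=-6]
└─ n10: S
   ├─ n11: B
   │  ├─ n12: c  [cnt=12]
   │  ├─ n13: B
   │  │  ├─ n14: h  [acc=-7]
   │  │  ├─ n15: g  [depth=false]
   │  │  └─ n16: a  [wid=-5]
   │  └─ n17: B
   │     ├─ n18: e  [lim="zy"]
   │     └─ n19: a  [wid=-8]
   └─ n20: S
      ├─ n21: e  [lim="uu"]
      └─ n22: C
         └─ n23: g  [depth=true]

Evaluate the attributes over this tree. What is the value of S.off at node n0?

1. n1.lab = -8  [-8]
2. n3.lab = 17  [17]
3. n4.wid = 19  [terminal]
4. n5.sig = 25  [terminal]
5. n6.sig = 16  [terminal]
6. n3.cnt = false  [b₀.sig == a.wid]
7. n3.hot = true  [true]
8. n3.off = "vz"  ["vz"]
9. n7.acc = -9  [len(C.off) - 11]
10. n7.tag = true  [C.cnt == false]
11. n8.acc = -5  [terminal]
12. n7.lim = 11  [h.acc + A.acc + 25]
13. n7.mk = "rx"  ["rx"]
14. n2.mk = 7  [len(C.off) + 5]
15. n2.off = 22  [A.lim + 11]
16. n9.sig = -6  [terminal]
17. n1.cnt = false  [C.lab > -8]
18. n1.hot = false  [S.mk == S.off]
19. n1.off = "xy"  ["xy"]
20. n12.cnt = 12  [terminal]
21. n14.acc = -7  [terminal]
22. n15.depth = false  [terminal]
23. n16.wid = -5  [terminal]
24. n13.depth = "km"  ["km"]
25. n13.cnt = "uz"  ["uz"]
26. n18.lim = "zy"  [terminal]
27. n19.wid = -8  [terminal]
28. n17.depth = "kzy"  ["k" ++ e.lim]
29. n17.cnt = "zx"  ["zx"]
30. n11.depth = "kzyn"  [B₂.depth ++ "n"]
31. n11.cnt = "kmzx"  [B₁.depth ++ B₂.cnt]
32. n21.lim = "uu"  [terminal]
33. n22.lab = -7  [-7]
34. n23.depth = true  [terminal]
35. n22.cnt = true  [C.lab > -8]
36. n22.hot = false  [C.lab > -7]
37. n22.off = "qk"  ["qk"]
38. n20.mk = 9  [9]
39. n20.off = -6  [len(C.off) - 8]
40. n10.mk = 26  [S₁.off + 32]
41. n10.off = -3  [S₁.off + 3]
42. n0.mk = 26  [S₁.off + S₁.mk + 3]
43. n0.off = 28  [S₁.off * -2 + 22]

28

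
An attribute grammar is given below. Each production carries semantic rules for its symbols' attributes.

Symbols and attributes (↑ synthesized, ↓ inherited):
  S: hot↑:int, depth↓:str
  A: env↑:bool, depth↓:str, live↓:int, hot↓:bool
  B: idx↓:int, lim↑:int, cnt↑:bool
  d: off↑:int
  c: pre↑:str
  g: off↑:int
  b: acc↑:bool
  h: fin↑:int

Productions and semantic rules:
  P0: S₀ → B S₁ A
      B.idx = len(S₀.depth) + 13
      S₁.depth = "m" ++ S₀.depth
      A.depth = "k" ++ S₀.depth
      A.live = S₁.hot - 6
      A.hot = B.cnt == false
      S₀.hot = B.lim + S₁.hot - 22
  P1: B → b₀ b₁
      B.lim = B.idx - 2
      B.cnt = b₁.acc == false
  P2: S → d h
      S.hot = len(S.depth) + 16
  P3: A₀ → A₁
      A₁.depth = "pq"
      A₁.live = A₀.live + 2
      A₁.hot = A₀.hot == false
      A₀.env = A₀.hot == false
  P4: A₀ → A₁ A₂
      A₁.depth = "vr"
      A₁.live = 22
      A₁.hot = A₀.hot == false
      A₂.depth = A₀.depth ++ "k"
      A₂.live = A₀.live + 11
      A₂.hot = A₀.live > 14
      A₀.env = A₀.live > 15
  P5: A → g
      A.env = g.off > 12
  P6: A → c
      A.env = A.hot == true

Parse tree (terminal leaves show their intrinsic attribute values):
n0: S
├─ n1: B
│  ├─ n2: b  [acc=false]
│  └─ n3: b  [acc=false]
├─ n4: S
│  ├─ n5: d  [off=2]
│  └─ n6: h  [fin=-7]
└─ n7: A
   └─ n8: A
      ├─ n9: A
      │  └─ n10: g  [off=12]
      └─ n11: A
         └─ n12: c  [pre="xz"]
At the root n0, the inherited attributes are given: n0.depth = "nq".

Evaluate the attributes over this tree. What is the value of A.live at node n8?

15

1. n0.depth = "nq"  [given at root]
2. n1.idx = 15  [len(S₀.depth) + 13]
3. n2.acc = false  [terminal]
4. n3.acc = false  [terminal]
5. n1.lim = 13  [B.idx - 2]
6. n1.cnt = true  [b₁.acc == false]
7. n4.depth = "mnq"  ["m" ++ S₀.depth]
8. n5.off = 2  [terminal]
9. n6.fin = -7  [terminal]
10. n4.hot = 19  [len(S.depth) + 16]
11. n7.depth = "knq"  ["k" ++ S₀.depth]
12. n7.live = 13  [S₁.hot - 6]
13. n7.hot = false  [B.cnt == false]
14. n8.depth = "pq"  ["pq"]
15. n8.live = 15  [A₀.live + 2]
16. n8.hot = true  [A₀.hot == false]
17. n9.depth = "vr"  ["vr"]
18. n9.live = 22  [22]
19. n9.hot = false  [A₀.hot == false]
20. n10.off = 12  [terminal]
21. n9.env = false  [g.off > 12]
22. n11.depth = "pqk"  [A₀.depth ++ "k"]
23. n11.live = 26  [A₀.live + 11]
24. n11.hot = true  [A₀.live > 14]
25. n12.pre = "xz"  [terminal]
26. n11.env = true  [A.hot == true]
27. n8.env = false  [A₀.live > 15]
28. n7.env = true  [A₀.hot == false]
29. n0.hot = 10  [B.lim + S₁.hot - 22]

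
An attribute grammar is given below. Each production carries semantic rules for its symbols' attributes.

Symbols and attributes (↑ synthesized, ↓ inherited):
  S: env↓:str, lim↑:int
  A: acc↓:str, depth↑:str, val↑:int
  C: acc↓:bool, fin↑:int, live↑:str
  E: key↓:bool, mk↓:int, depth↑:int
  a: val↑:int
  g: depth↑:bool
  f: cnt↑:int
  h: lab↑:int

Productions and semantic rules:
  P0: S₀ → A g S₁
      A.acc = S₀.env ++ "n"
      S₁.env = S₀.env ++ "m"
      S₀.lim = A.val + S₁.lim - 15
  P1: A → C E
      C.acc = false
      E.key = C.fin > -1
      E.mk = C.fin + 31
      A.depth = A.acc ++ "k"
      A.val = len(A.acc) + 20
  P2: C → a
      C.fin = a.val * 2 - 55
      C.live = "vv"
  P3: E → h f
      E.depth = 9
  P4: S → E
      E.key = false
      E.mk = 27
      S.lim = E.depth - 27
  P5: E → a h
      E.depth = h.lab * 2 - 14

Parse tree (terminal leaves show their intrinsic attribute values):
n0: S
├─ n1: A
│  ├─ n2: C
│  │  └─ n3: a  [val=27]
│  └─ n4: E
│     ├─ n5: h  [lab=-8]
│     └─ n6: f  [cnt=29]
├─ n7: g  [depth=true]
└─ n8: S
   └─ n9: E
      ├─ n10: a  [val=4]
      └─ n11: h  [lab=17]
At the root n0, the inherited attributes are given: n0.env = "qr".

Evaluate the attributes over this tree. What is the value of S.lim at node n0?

1

1. n0.env = "qr"  [given at root]
2. n1.acc = "qrn"  [S₀.env ++ "n"]
3. n2.acc = false  [false]
4. n3.val = 27  [terminal]
5. n2.fin = -1  [a.val * 2 - 55]
6. n2.live = "vv"  ["vv"]
7. n4.key = false  [C.fin > -1]
8. n4.mk = 30  [C.fin + 31]
9. n5.lab = -8  [terminal]
10. n6.cnt = 29  [terminal]
11. n4.depth = 9  [9]
12. n1.depth = "qrnk"  [A.acc ++ "k"]
13. n1.val = 23  [len(A.acc) + 20]
14. n7.depth = true  [terminal]
15. n8.env = "qrm"  [S₀.env ++ "m"]
16. n9.key = false  [false]
17. n9.mk = 27  [27]
18. n10.val = 4  [terminal]
19. n11.lab = 17  [terminal]
20. n9.depth = 20  [h.lab * 2 - 14]
21. n8.lim = -7  [E.depth - 27]
22. n0.lim = 1  [A.val + S₁.lim - 15]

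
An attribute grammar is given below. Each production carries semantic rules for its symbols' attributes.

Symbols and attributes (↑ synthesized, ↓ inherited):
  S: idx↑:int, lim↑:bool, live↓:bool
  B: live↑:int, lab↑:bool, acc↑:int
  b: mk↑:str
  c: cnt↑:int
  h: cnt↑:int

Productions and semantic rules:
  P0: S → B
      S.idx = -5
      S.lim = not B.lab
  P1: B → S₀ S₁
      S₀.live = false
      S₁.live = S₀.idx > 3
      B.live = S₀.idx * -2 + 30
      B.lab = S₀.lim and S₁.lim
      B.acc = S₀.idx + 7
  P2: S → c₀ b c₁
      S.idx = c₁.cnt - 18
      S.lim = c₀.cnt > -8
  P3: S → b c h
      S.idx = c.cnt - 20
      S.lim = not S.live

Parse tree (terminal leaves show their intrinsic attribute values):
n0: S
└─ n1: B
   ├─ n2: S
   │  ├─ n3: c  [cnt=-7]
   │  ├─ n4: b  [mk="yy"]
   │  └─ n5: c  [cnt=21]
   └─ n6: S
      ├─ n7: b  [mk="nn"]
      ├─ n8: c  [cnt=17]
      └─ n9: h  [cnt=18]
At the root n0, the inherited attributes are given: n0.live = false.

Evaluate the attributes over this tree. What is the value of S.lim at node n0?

false

1. n0.live = false  [given at root]
2. n2.live = false  [false]
3. n3.cnt = -7  [terminal]
4. n4.mk = "yy"  [terminal]
5. n5.cnt = 21  [terminal]
6. n2.idx = 3  [c₁.cnt - 18]
7. n2.lim = true  [c₀.cnt > -8]
8. n6.live = false  [S₀.idx > 3]
9. n7.mk = "nn"  [terminal]
10. n8.cnt = 17  [terminal]
11. n9.cnt = 18  [terminal]
12. n6.idx = -3  [c.cnt - 20]
13. n6.lim = true  [not S.live]
14. n1.live = 24  [S₀.idx * -2 + 30]
15. n1.lab = true  [S₀.lim and S₁.lim]
16. n1.acc = 10  [S₀.idx + 7]
17. n0.idx = -5  [-5]
18. n0.lim = false  [not B.lab]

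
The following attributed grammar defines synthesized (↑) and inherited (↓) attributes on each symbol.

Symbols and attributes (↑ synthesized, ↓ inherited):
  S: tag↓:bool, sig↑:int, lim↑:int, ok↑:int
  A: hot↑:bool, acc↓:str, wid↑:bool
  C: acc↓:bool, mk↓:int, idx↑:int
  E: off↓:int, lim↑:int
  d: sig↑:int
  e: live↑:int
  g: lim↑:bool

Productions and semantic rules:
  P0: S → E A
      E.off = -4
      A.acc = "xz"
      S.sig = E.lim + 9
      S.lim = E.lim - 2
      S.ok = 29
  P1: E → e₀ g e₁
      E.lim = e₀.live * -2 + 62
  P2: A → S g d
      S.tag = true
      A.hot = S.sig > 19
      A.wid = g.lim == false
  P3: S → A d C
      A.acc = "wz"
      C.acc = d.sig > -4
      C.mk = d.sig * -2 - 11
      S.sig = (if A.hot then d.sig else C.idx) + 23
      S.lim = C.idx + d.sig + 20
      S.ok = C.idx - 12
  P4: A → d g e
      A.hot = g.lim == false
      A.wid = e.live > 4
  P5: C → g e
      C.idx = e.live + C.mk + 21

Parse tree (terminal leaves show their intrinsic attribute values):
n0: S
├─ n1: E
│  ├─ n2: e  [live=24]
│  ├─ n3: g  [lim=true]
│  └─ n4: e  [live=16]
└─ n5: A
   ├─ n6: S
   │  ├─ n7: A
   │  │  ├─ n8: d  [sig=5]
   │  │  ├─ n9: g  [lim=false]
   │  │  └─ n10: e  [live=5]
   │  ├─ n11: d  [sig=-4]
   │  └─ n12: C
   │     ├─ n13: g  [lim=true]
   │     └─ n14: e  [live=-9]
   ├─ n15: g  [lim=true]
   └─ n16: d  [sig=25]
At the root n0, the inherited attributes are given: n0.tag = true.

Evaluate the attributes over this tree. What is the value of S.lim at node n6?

25

1. n0.tag = true  [given at root]
2. n1.off = -4  [-4]
3. n2.live = 24  [terminal]
4. n3.lim = true  [terminal]
5. n4.live = 16  [terminal]
6. n1.lim = 14  [e₀.live * -2 + 62]
7. n5.acc = "xz"  ["xz"]
8. n6.tag = true  [true]
9. n7.acc = "wz"  ["wz"]
10. n8.sig = 5  [terminal]
11. n9.lim = false  [terminal]
12. n10.live = 5  [terminal]
13. n7.hot = true  [g.lim == false]
14. n7.wid = true  [e.live > 4]
15. n11.sig = -4  [terminal]
16. n12.acc = false  [d.sig > -4]
17. n12.mk = -3  [d.sig * -2 - 11]
18. n13.lim = true  [terminal]
19. n14.live = -9  [terminal]
20. n12.idx = 9  [e.live + C.mk + 21]
21. n6.sig = 19  [(if A.hot then d.sig else C.idx) + 23]
22. n6.lim = 25  [C.idx + d.sig + 20]
23. n6.ok = -3  [C.idx - 12]
24. n15.lim = true  [terminal]
25. n16.sig = 25  [terminal]
26. n5.hot = false  [S.sig > 19]
27. n5.wid = false  [g.lim == false]
28. n0.sig = 23  [E.lim + 9]
29. n0.lim = 12  [E.lim - 2]
30. n0.ok = 29  [29]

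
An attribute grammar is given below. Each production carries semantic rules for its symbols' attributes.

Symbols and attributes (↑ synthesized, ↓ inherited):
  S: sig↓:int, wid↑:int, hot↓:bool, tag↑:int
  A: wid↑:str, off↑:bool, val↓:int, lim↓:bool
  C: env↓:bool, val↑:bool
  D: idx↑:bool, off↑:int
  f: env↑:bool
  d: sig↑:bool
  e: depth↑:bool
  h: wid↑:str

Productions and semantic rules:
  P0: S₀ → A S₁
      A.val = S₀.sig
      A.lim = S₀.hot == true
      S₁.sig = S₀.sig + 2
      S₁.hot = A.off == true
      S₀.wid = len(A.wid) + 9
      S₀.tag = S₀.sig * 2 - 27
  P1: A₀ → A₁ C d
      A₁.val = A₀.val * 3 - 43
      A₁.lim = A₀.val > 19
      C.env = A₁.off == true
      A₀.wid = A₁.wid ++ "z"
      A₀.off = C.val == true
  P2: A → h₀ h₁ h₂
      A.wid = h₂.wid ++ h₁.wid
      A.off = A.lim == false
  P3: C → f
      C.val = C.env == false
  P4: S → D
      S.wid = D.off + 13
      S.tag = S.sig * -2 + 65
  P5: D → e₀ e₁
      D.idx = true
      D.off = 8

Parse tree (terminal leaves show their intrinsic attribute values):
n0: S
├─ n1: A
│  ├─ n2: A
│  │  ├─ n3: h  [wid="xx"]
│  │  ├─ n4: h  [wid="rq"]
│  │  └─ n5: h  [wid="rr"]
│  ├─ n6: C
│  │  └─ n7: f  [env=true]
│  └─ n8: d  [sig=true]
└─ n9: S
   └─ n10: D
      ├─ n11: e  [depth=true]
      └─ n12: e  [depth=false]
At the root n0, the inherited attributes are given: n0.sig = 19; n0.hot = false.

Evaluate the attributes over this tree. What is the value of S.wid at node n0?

1. n0.sig = 19  [given at root]
2. n0.hot = false  [given at root]
3. n1.val = 19  [S₀.sig]
4. n1.lim = false  [S₀.hot == true]
5. n2.val = 14  [A₀.val * 3 - 43]
6. n2.lim = false  [A₀.val > 19]
7. n3.wid = "xx"  [terminal]
8. n4.wid = "rq"  [terminal]
9. n5.wid = "rr"  [terminal]
10. n2.wid = "rrrq"  [h₂.wid ++ h₁.wid]
11. n2.off = true  [A.lim == false]
12. n6.env = true  [A₁.off == true]
13. n7.env = true  [terminal]
14. n6.val = false  [C.env == false]
15. n8.sig = true  [terminal]
16. n1.wid = "rrrqz"  [A₁.wid ++ "z"]
17. n1.off = false  [C.val == true]
18. n9.sig = 21  [S₀.sig + 2]
19. n9.hot = false  [A.off == true]
20. n11.depth = true  [terminal]
21. n12.depth = false  [terminal]
22. n10.idx = true  [true]
23. n10.off = 8  [8]
24. n9.wid = 21  [D.off + 13]
25. n9.tag = 23  [S.sig * -2 + 65]
26. n0.wid = 14  [len(A.wid) + 9]
27. n0.tag = 11  [S₀.sig * 2 - 27]

14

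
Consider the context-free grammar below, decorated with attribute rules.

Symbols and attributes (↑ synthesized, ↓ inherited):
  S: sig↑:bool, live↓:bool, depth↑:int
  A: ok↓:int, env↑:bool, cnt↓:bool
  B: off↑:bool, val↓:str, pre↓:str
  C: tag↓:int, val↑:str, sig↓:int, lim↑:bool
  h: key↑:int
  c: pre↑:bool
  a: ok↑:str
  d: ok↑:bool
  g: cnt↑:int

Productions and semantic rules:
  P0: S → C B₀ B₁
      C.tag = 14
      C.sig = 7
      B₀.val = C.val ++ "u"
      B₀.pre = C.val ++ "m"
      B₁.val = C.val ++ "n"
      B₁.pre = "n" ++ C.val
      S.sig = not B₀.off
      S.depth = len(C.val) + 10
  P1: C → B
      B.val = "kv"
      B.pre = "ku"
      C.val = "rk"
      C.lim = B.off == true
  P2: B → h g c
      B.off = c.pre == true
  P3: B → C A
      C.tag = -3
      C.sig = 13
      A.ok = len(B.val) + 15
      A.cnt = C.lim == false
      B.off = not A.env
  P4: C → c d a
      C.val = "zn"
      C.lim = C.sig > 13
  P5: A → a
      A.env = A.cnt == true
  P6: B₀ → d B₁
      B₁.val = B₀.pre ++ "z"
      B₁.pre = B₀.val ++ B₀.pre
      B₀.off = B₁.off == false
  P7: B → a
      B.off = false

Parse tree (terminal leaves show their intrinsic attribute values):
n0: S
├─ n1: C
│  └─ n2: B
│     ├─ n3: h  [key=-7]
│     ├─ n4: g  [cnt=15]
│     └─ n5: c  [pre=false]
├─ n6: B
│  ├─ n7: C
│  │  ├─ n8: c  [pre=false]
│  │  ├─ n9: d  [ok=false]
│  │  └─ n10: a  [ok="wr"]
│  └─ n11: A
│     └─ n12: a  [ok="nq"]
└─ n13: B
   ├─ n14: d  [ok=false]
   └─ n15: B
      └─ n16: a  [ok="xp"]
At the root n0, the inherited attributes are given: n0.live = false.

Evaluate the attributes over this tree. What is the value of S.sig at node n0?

true

1. n0.live = false  [given at root]
2. n1.tag = 14  [14]
3. n1.sig = 7  [7]
4. n2.val = "kv"  ["kv"]
5. n2.pre = "ku"  ["ku"]
6. n3.key = -7  [terminal]
7. n4.cnt = 15  [terminal]
8. n5.pre = false  [terminal]
9. n2.off = false  [c.pre == true]
10. n1.val = "rk"  ["rk"]
11. n1.lim = false  [B.off == true]
12. n6.val = "rku"  [C.val ++ "u"]
13. n6.pre = "rkm"  [C.val ++ "m"]
14. n7.tag = -3  [-3]
15. n7.sig = 13  [13]
16. n8.pre = false  [terminal]
17. n9.ok = false  [terminal]
18. n10.ok = "wr"  [terminal]
19. n7.val = "zn"  ["zn"]
20. n7.lim = false  [C.sig > 13]
21. n11.ok = 18  [len(B.val) + 15]
22. n11.cnt = true  [C.lim == false]
23. n12.ok = "nq"  [terminal]
24. n11.env = true  [A.cnt == true]
25. n6.off = false  [not A.env]
26. n13.val = "rkn"  [C.val ++ "n"]
27. n13.pre = "nrk"  ["n" ++ C.val]
28. n14.ok = false  [terminal]
29. n15.val = "nrkz"  [B₀.pre ++ "z"]
30. n15.pre = "rknnrk"  [B₀.val ++ B₀.pre]
31. n16.ok = "xp"  [terminal]
32. n15.off = false  [false]
33. n13.off = true  [B₁.off == false]
34. n0.sig = true  [not B₀.off]
35. n0.depth = 12  [len(C.val) + 10]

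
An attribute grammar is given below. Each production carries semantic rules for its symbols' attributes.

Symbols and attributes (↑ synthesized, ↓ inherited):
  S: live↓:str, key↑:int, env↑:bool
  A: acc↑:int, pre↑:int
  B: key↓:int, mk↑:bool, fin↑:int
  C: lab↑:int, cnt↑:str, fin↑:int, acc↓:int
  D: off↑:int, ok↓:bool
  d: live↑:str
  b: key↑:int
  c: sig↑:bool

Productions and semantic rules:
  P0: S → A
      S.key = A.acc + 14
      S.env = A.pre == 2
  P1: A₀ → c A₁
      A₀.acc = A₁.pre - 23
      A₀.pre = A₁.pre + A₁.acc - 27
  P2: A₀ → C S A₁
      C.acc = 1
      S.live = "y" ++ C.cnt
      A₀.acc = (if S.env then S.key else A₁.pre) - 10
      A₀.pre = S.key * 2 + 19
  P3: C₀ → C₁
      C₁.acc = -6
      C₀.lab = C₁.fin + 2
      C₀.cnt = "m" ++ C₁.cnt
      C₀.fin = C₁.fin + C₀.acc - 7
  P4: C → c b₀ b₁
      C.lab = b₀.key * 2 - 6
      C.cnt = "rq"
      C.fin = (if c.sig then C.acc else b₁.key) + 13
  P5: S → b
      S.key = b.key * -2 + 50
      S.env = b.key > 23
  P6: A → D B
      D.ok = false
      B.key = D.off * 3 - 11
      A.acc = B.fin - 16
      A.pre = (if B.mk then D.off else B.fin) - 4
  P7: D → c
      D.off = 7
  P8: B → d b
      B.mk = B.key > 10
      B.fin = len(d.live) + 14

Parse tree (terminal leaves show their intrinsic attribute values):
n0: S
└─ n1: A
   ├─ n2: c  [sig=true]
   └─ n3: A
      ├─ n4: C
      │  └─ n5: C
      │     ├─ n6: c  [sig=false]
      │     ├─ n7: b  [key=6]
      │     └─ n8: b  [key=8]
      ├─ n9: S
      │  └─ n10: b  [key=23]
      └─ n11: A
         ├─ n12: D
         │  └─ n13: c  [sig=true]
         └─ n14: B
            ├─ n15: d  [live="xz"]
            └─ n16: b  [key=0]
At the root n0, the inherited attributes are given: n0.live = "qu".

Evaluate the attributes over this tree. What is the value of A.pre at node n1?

2

1. n0.live = "qu"  [given at root]
2. n2.sig = true  [terminal]
3. n4.acc = 1  [1]
4. n5.acc = -6  [-6]
5. n6.sig = false  [terminal]
6. n7.key = 6  [terminal]
7. n8.key = 8  [terminal]
8. n5.lab = 6  [b₀.key * 2 - 6]
9. n5.cnt = "rq"  ["rq"]
10. n5.fin = 21  [(if c.sig then C.acc else b₁.key) + 13]
11. n4.lab = 23  [C₁.fin + 2]
12. n4.cnt = "mrq"  ["m" ++ C₁.cnt]
13. n4.fin = 15  [C₁.fin + C₀.acc - 7]
14. n9.live = "ymrq"  ["y" ++ C.cnt]
15. n10.key = 23  [terminal]
16. n9.key = 4  [b.key * -2 + 50]
17. n9.env = false  [b.key > 23]
18. n12.ok = false  [false]
19. n13.sig = true  [terminal]
20. n12.off = 7  [7]
21. n14.key = 10  [D.off * 3 - 11]
22. n15.live = "xz"  [terminal]
23. n16.key = 0  [terminal]
24. n14.mk = false  [B.key > 10]
25. n14.fin = 16  [len(d.live) + 14]
26. n11.acc = 0  [B.fin - 16]
27. n11.pre = 12  [(if B.mk then D.off else B.fin) - 4]
28. n3.acc = 2  [(if S.env then S.key else A₁.pre) - 10]
29. n3.pre = 27  [S.key * 2 + 19]
30. n1.acc = 4  [A₁.pre - 23]
31. n1.pre = 2  [A₁.pre + A₁.acc - 27]
32. n0.key = 18  [A.acc + 14]
33. n0.env = true  [A.pre == 2]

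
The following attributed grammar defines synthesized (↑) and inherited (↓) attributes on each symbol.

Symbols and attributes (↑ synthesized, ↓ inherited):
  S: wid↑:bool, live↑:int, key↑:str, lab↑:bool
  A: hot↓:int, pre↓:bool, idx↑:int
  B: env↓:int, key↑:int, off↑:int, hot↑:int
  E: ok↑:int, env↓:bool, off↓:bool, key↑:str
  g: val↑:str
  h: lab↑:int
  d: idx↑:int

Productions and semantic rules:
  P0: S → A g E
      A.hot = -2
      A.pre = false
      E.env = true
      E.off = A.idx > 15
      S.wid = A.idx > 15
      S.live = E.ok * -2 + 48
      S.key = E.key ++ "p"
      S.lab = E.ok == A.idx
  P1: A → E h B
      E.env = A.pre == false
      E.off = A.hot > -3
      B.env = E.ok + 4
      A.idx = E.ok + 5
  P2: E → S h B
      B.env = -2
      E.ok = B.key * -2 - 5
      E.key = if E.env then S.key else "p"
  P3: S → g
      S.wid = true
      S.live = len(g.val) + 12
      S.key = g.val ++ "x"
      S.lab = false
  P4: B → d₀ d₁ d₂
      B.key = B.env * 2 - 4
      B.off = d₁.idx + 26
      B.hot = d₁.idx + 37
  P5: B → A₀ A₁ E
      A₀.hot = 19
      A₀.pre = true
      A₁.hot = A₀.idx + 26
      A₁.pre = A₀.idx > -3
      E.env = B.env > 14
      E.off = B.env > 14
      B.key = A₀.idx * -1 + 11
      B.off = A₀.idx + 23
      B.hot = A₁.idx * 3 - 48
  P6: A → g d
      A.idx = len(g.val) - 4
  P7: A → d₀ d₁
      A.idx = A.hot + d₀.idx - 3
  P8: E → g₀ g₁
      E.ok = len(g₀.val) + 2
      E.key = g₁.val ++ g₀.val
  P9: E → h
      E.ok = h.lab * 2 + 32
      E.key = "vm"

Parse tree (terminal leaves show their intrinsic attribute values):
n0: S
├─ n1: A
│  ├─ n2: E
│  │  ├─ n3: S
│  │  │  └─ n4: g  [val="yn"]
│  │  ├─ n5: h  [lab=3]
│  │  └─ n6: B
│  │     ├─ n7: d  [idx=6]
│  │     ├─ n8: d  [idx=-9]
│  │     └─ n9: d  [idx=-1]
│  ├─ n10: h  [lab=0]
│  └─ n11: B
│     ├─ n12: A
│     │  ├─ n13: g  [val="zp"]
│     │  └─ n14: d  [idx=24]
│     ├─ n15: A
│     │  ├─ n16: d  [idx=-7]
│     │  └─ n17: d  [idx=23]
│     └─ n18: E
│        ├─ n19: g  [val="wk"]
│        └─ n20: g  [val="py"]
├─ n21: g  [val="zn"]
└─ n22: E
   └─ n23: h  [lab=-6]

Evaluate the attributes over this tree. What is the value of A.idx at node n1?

1. n1.hot = -2  [-2]
2. n1.pre = false  [false]
3. n2.env = true  [A.pre == false]
4. n2.off = true  [A.hot > -3]
5. n4.val = "yn"  [terminal]
6. n3.wid = true  [true]
7. n3.live = 14  [len(g.val) + 12]
8. n3.key = "ynx"  [g.val ++ "x"]
9. n3.lab = false  [false]
10. n5.lab = 3  [terminal]
11. n6.env = -2  [-2]
12. n7.idx = 6  [terminal]
13. n8.idx = -9  [terminal]
14. n9.idx = -1  [terminal]
15. n6.key = -8  [B.env * 2 - 4]
16. n6.off = 17  [d₁.idx + 26]
17. n6.hot = 28  [d₁.idx + 37]
18. n2.ok = 11  [B.key * -2 - 5]
19. n2.key = "ynx"  [if E.env then S.key else "p"]
20. n10.lab = 0  [terminal]
21. n11.env = 15  [E.ok + 4]
22. n12.hot = 19  [19]
23. n12.pre = true  [true]
24. n13.val = "zp"  [terminal]
25. n14.idx = 24  [terminal]
26. n12.idx = -2  [len(g.val) - 4]
27. n15.hot = 24  [A₀.idx + 26]
28. n15.pre = true  [A₀.idx > -3]
29. n16.idx = -7  [terminal]
30. n17.idx = 23  [terminal]
31. n15.idx = 14  [A.hot + d₀.idx - 3]
32. n18.env = true  [B.env > 14]
33. n18.off = true  [B.env > 14]
34. n19.val = "wk"  [terminal]
35. n20.val = "py"  [terminal]
36. n18.ok = 4  [len(g₀.val) + 2]
37. n18.key = "pywk"  [g₁.val ++ g₀.val]
38. n11.key = 13  [A₀.idx * -1 + 11]
39. n11.off = 21  [A₀.idx + 23]
40. n11.hot = -6  [A₁.idx * 3 - 48]
41. n1.idx = 16  [E.ok + 5]
42. n21.val = "zn"  [terminal]
43. n22.env = true  [true]
44. n22.off = true  [A.idx > 15]
45. n23.lab = -6  [terminal]
46. n22.ok = 20  [h.lab * 2 + 32]
47. n22.key = "vm"  ["vm"]
48. n0.wid = true  [A.idx > 15]
49. n0.live = 8  [E.ok * -2 + 48]
50. n0.key = "vmp"  [E.key ++ "p"]
51. n0.lab = false  [E.ok == A.idx]

16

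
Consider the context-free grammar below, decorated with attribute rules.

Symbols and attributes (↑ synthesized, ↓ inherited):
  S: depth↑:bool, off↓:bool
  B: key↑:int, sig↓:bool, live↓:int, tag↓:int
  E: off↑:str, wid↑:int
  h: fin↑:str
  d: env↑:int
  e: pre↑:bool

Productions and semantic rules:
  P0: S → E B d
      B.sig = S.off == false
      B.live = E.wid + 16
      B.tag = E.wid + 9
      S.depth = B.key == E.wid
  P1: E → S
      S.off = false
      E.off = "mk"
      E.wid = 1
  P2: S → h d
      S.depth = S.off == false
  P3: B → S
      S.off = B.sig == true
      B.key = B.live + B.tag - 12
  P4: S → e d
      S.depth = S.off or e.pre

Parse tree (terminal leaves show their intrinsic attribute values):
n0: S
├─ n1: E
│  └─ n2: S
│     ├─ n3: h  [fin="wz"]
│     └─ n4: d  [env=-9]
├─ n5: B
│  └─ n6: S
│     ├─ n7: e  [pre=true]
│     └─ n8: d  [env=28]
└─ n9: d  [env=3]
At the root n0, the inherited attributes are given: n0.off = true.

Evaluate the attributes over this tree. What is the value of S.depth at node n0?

false

1. n0.off = true  [given at root]
2. n2.off = false  [false]
3. n3.fin = "wz"  [terminal]
4. n4.env = -9  [terminal]
5. n2.depth = true  [S.off == false]
6. n1.off = "mk"  ["mk"]
7. n1.wid = 1  [1]
8. n5.sig = false  [S.off == false]
9. n5.live = 17  [E.wid + 16]
10. n5.tag = 10  [E.wid + 9]
11. n6.off = false  [B.sig == true]
12. n7.pre = true  [terminal]
13. n8.env = 28  [terminal]
14. n6.depth = true  [S.off or e.pre]
15. n5.key = 15  [B.live + B.tag - 12]
16. n9.env = 3  [terminal]
17. n0.depth = false  [B.key == E.wid]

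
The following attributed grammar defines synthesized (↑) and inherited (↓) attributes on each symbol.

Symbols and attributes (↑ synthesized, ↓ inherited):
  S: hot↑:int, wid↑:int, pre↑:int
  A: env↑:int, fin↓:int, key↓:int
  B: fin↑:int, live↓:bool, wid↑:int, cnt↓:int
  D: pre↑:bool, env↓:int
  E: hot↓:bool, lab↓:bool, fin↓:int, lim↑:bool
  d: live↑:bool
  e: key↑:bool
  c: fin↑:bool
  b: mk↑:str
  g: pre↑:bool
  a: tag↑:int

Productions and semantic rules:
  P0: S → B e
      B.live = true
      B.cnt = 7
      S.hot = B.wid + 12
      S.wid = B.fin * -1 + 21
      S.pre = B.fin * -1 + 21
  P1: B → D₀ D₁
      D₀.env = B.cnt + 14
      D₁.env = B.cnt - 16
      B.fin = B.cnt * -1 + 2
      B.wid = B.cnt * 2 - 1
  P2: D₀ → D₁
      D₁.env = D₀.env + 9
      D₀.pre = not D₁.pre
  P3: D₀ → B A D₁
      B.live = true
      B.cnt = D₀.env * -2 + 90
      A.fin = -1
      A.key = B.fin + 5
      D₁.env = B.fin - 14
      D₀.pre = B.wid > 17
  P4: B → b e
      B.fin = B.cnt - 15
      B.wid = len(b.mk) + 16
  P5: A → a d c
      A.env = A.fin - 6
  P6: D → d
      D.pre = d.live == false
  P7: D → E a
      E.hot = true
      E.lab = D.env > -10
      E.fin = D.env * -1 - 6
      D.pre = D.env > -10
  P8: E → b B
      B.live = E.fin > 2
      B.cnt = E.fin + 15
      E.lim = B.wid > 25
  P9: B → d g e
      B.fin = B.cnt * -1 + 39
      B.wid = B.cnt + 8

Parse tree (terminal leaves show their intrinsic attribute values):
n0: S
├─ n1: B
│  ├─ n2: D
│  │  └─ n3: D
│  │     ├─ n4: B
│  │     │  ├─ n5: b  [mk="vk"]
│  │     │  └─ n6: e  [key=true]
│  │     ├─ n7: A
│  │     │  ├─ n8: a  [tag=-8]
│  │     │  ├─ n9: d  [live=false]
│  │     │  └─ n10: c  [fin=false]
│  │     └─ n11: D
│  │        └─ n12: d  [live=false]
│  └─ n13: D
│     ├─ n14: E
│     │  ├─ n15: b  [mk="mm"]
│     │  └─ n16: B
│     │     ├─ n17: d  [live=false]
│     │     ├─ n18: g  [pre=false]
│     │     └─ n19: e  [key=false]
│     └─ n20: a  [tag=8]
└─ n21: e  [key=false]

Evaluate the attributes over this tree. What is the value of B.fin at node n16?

1. n1.live = true  [true]
2. n1.cnt = 7  [7]
3. n2.env = 21  [B.cnt + 14]
4. n3.env = 30  [D₀.env + 9]
5. n4.live = true  [true]
6. n4.cnt = 30  [D₀.env * -2 + 90]
7. n5.mk = "vk"  [terminal]
8. n6.key = true  [terminal]
9. n4.fin = 15  [B.cnt - 15]
10. n4.wid = 18  [len(b.mk) + 16]
11. n7.fin = -1  [-1]
12. n7.key = 20  [B.fin + 5]
13. n8.tag = -8  [terminal]
14. n9.live = false  [terminal]
15. n10.fin = false  [terminal]
16. n7.env = -7  [A.fin - 6]
17. n11.env = 1  [B.fin - 14]
18. n12.live = false  [terminal]
19. n11.pre = true  [d.live == false]
20. n3.pre = true  [B.wid > 17]
21. n2.pre = false  [not D₁.pre]
22. n13.env = -9  [B.cnt - 16]
23. n14.hot = true  [true]
24. n14.lab = true  [D.env > -10]
25. n14.fin = 3  [D.env * -1 - 6]
26. n15.mk = "mm"  [terminal]
27. n16.live = true  [E.fin > 2]
28. n16.cnt = 18  [E.fin + 15]
29. n17.live = false  [terminal]
30. n18.pre = false  [terminal]
31. n19.key = false  [terminal]
32. n16.fin = 21  [B.cnt * -1 + 39]
33. n16.wid = 26  [B.cnt + 8]
34. n14.lim = true  [B.wid > 25]
35. n20.tag = 8  [terminal]
36. n13.pre = true  [D.env > -10]
37. n1.fin = -5  [B.cnt * -1 + 2]
38. n1.wid = 13  [B.cnt * 2 - 1]
39. n21.key = false  [terminal]
40. n0.hot = 25  [B.wid + 12]
41. n0.wid = 26  [B.fin * -1 + 21]
42. n0.pre = 26  [B.fin * -1 + 21]

21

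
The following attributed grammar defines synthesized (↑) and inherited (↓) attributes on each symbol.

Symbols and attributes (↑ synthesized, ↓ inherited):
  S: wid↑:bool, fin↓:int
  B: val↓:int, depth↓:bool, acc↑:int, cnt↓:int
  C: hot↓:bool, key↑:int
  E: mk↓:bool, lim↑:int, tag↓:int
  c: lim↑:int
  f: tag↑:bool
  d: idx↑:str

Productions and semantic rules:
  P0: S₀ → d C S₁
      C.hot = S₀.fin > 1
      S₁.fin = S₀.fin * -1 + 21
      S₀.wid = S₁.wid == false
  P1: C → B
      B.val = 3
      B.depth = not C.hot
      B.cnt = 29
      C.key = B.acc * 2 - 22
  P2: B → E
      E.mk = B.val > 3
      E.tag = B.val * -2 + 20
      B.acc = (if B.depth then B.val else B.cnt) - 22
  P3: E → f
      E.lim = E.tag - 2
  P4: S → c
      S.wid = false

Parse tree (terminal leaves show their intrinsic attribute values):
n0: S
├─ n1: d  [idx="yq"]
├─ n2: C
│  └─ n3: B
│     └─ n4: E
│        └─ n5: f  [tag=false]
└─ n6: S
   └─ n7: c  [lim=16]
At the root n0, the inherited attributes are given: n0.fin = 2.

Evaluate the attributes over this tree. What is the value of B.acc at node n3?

1. n0.fin = 2  [given at root]
2. n1.idx = "yq"  [terminal]
3. n2.hot = true  [S₀.fin > 1]
4. n3.val = 3  [3]
5. n3.depth = false  [not C.hot]
6. n3.cnt = 29  [29]
7. n4.mk = false  [B.val > 3]
8. n4.tag = 14  [B.val * -2 + 20]
9. n5.tag = false  [terminal]
10. n4.lim = 12  [E.tag - 2]
11. n3.acc = 7  [(if B.depth then B.val else B.cnt) - 22]
12. n2.key = -8  [B.acc * 2 - 22]
13. n6.fin = 19  [S₀.fin * -1 + 21]
14. n7.lim = 16  [terminal]
15. n6.wid = false  [false]
16. n0.wid = true  [S₁.wid == false]

7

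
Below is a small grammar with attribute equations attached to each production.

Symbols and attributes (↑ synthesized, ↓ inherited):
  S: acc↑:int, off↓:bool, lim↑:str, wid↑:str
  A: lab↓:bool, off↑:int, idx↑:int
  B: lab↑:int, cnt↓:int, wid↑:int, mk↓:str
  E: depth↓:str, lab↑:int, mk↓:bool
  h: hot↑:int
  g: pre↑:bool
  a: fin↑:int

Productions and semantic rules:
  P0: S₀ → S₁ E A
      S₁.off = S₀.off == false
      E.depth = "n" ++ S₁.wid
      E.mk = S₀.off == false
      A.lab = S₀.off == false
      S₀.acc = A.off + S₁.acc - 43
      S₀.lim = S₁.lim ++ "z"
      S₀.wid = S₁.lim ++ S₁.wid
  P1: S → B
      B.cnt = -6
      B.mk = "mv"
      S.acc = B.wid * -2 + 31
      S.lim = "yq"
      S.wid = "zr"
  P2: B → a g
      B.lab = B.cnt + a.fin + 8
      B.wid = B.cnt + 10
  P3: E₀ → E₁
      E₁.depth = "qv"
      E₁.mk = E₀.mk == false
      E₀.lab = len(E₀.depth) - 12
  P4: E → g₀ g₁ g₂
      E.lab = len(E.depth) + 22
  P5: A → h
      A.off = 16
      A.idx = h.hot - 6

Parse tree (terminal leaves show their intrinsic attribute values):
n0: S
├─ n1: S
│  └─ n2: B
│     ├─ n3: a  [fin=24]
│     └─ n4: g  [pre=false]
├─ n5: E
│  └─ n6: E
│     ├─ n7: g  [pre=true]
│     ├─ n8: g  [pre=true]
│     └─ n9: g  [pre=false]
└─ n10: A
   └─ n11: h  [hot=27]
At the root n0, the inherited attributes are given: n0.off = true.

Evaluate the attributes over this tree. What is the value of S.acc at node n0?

-4

1. n0.off = true  [given at root]
2. n1.off = false  [S₀.off == false]
3. n2.cnt = -6  [-6]
4. n2.mk = "mv"  ["mv"]
5. n3.fin = 24  [terminal]
6. n4.pre = false  [terminal]
7. n2.lab = 26  [B.cnt + a.fin + 8]
8. n2.wid = 4  [B.cnt + 10]
9. n1.acc = 23  [B.wid * -2 + 31]
10. n1.lim = "yq"  ["yq"]
11. n1.wid = "zr"  ["zr"]
12. n5.depth = "nzr"  ["n" ++ S₁.wid]
13. n5.mk = false  [S₀.off == false]
14. n6.depth = "qv"  ["qv"]
15. n6.mk = true  [E₀.mk == false]
16. n7.pre = true  [terminal]
17. n8.pre = true  [terminal]
18. n9.pre = false  [terminal]
19. n6.lab = 24  [len(E.depth) + 22]
20. n5.lab = -9  [len(E₀.depth) - 12]
21. n10.lab = false  [S₀.off == false]
22. n11.hot = 27  [terminal]
23. n10.off = 16  [16]
24. n10.idx = 21  [h.hot - 6]
25. n0.acc = -4  [A.off + S₁.acc - 43]
26. n0.lim = "yqz"  [S₁.lim ++ "z"]
27. n0.wid = "yqzr"  [S₁.lim ++ S₁.wid]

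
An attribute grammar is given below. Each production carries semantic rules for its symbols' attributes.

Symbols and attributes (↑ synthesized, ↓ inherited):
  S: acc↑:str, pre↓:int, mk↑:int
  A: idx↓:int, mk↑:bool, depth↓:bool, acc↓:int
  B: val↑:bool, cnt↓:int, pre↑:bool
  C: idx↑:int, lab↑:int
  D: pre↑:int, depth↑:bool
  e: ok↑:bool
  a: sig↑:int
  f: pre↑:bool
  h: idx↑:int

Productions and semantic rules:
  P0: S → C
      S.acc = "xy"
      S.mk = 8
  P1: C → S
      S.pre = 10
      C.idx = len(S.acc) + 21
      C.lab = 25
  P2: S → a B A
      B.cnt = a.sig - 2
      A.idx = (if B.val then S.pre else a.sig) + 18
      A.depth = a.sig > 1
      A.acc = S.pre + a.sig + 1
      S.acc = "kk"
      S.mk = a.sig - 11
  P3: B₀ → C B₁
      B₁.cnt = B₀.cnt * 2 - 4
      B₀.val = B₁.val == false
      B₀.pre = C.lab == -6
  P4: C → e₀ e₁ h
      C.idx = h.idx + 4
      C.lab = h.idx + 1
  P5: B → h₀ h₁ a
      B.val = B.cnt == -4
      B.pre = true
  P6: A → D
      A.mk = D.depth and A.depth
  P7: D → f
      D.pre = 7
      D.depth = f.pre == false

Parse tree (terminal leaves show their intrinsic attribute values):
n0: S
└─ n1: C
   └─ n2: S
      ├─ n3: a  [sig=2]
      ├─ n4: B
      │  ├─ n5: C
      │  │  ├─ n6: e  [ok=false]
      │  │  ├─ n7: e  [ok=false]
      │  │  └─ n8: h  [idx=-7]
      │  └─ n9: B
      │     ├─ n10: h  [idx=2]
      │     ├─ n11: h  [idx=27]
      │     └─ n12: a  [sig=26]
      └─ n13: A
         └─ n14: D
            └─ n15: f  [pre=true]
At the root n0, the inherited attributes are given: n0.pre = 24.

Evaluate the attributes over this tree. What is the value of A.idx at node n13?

1. n0.pre = 24  [given at root]
2. n2.pre = 10  [10]
3. n3.sig = 2  [terminal]
4. n4.cnt = 0  [a.sig - 2]
5. n6.ok = false  [terminal]
6. n7.ok = false  [terminal]
7. n8.idx = -7  [terminal]
8. n5.idx = -3  [h.idx + 4]
9. n5.lab = -6  [h.idx + 1]
10. n9.cnt = -4  [B₀.cnt * 2 - 4]
11. n10.idx = 2  [terminal]
12. n11.idx = 27  [terminal]
13. n12.sig = 26  [terminal]
14. n9.val = true  [B.cnt == -4]
15. n9.pre = true  [true]
16. n4.val = false  [B₁.val == false]
17. n4.pre = true  [C.lab == -6]
18. n13.idx = 20  [(if B.val then S.pre else a.sig) + 18]
19. n13.depth = true  [a.sig > 1]
20. n13.acc = 13  [S.pre + a.sig + 1]
21. n15.pre = true  [terminal]
22. n14.pre = 7  [7]
23. n14.depth = false  [f.pre == false]
24. n13.mk = false  [D.depth and A.depth]
25. n2.acc = "kk"  ["kk"]
26. n2.mk = -9  [a.sig - 11]
27. n1.idx = 23  [len(S.acc) + 21]
28. n1.lab = 25  [25]
29. n0.acc = "xy"  ["xy"]
30. n0.mk = 8  [8]

20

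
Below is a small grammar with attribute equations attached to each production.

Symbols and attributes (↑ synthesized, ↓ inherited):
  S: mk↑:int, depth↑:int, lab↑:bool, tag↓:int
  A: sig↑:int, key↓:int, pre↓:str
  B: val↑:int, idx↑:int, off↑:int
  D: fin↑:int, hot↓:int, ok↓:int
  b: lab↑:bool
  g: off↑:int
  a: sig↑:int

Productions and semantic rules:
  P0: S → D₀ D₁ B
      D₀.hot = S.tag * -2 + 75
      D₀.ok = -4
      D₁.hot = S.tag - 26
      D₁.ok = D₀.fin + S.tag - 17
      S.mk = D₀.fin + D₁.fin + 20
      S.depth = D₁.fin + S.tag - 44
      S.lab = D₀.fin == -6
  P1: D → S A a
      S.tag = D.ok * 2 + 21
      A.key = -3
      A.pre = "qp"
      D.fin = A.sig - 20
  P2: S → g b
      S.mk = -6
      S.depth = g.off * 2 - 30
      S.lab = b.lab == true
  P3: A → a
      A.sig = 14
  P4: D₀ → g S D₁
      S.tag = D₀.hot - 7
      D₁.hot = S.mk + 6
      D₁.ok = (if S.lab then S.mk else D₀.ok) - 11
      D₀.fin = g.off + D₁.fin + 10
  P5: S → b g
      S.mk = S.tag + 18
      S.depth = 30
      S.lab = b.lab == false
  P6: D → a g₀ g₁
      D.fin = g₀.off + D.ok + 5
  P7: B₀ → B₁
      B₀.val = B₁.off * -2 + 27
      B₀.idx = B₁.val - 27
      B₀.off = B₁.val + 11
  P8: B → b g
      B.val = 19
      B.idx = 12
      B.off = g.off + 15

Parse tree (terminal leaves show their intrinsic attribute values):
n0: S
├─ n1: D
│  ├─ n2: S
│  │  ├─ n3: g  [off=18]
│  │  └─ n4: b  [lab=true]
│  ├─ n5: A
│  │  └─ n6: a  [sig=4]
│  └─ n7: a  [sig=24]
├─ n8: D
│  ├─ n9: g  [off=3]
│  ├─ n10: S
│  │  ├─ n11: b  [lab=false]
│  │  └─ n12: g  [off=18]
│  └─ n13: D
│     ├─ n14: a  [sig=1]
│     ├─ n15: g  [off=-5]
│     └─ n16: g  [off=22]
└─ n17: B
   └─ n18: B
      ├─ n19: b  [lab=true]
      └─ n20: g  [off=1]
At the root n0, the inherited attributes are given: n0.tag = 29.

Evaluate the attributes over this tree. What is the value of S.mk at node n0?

30

1. n0.tag = 29  [given at root]
2. n1.hot = 17  [S.tag * -2 + 75]
3. n1.ok = -4  [-4]
4. n2.tag = 13  [D.ok * 2 + 21]
5. n3.off = 18  [terminal]
6. n4.lab = true  [terminal]
7. n2.mk = -6  [-6]
8. n2.depth = 6  [g.off * 2 - 30]
9. n2.lab = true  [b.lab == true]
10. n5.key = -3  [-3]
11. n5.pre = "qp"  ["qp"]
12. n6.sig = 4  [terminal]
13. n5.sig = 14  [14]
14. n7.sig = 24  [terminal]
15. n1.fin = -6  [A.sig - 20]
16. n8.hot = 3  [S.tag - 26]
17. n8.ok = 6  [D₀.fin + S.tag - 17]
18. n9.off = 3  [terminal]
19. n10.tag = -4  [D₀.hot - 7]
20. n11.lab = false  [terminal]
21. n12.off = 18  [terminal]
22. n10.mk = 14  [S.tag + 18]
23. n10.depth = 30  [30]
24. n10.lab = true  [b.lab == false]
25. n13.hot = 20  [S.mk + 6]
26. n13.ok = 3  [(if S.lab then S.mk else D₀.ok) - 11]
27. n14.sig = 1  [terminal]
28. n15.off = -5  [terminal]
29. n16.off = 22  [terminal]
30. n13.fin = 3  [g₀.off + D.ok + 5]
31. n8.fin = 16  [g.off + D₁.fin + 10]
32. n19.lab = true  [terminal]
33. n20.off = 1  [terminal]
34. n18.val = 19  [19]
35. n18.idx = 12  [12]
36. n18.off = 16  [g.off + 15]
37. n17.val = -5  [B₁.off * -2 + 27]
38. n17.idx = -8  [B₁.val - 27]
39. n17.off = 30  [B₁.val + 11]
40. n0.mk = 30  [D₀.fin + D₁.fin + 20]
41. n0.depth = 1  [D₁.fin + S.tag - 44]
42. n0.lab = true  [D₀.fin == -6]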